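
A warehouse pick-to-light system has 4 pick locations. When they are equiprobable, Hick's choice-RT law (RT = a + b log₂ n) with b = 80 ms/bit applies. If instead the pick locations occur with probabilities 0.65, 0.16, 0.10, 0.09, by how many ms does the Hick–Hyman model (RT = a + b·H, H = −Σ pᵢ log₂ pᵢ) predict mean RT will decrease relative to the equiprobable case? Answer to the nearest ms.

The RT saving is b·ΔH. Equiprobable H₀ = log₂(4) = 2.0000 bits; with the given probabilities H = 1.4718 bits.
b·(H₀ − H) = 80 × (2.0000 − 1.4718) = 42.25 ms.

42 ms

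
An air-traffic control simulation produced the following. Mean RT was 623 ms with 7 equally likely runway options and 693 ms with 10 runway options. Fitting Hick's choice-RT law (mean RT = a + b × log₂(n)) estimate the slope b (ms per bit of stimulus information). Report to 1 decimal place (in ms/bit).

136.0 ms/bit

The slope on a log₂ axis is (693 − 623) / (3.3219 − 2.8074) = 136.035 ms/bit.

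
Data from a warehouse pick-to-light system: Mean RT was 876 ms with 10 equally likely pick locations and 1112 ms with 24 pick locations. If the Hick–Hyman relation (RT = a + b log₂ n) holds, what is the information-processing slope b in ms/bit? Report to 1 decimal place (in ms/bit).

Slope: b = (1112 − 876) / (log₂ 24 − log₂ 10) = 236/1.2630 = 186.852 ms/bit.

186.9 ms/bit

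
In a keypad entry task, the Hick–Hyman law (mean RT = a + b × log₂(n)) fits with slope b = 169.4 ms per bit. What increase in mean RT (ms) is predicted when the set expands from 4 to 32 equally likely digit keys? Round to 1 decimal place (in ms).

508.2 ms

The intercept a cancels: ΔRT = b·(log₂ n₂ − log₂ n₁) = b·log₂(n₂/n₁).
log₂(32) − log₂(4) = log₂(32/4) = log₂(8) = 3.
ΔRT = 169.4 × 3.0000 = 508.200 ms.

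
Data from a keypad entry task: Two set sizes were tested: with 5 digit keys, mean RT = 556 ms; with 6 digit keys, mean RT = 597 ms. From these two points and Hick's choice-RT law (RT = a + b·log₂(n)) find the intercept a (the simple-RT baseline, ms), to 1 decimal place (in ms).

The slope on a log₂ axis is (597 − 556) / (2.5850 − 2.3219) = 155.873 ms/bit.
Intercept: a = 556 − 155.873·log₂(5) = 194.074 ms.

194.1 ms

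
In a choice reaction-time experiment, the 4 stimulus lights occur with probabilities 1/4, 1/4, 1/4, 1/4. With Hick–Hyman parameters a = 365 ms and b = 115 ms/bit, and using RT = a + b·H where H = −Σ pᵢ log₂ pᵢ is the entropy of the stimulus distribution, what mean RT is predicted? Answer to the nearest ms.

H = −Σ pᵢ log₂ pᵢ = 0.25·2 + 0.25·2 + 0.25·2 + 0.25·2 = 2.000 bits.
RT = 365 + 115 × 2.000 = 595.00 ms.

595 ms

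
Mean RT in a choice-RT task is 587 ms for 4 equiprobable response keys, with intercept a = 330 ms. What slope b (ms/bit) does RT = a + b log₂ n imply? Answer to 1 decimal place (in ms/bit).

4 alternatives carry log₂ 4 = 2 bits; the choice cost is 587 − 330 = 257 ms, so b = 257/2 = 128.500 ms/bit.

128.5 ms/bit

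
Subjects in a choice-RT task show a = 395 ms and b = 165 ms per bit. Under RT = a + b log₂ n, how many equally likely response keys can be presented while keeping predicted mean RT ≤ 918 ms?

8

Set 395 + 165·log₂ n ≤ 918 → log₂ n ≤ (918 − 395)/165 = 3.1697.
So n ≤ 2^3.1697 = 8.999; the largest integer n is 8.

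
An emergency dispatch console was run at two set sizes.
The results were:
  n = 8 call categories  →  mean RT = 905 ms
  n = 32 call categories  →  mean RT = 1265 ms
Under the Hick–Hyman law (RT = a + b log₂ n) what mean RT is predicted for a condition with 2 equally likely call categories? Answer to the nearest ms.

RT is linear in log₂ n, so two points fix the line:
  b = (1265 − 905) / (log₂ 32 − log₂ 8) = 360 / (5 − 3) = 180 ms/bit
  a = 905 − 180 × 3 = 365 ms
Then RT(2) = 365 + 180 × log₂ 2 = 365 + 180 × 1 ≈ 545.000 ms.

545 ms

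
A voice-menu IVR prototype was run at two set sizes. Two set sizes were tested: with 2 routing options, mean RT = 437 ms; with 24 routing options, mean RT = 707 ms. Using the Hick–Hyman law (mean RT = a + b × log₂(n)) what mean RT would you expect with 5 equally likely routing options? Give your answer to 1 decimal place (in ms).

536.6 ms

Solve the two-equation system in a and b:
  b = (707 − 437) / (log₂ 24 − log₂ 2) = 270 / (4.5850 − 1) = 75.315 ms/bit
  a = 437 − 75.315 × 1 = 361.685 ms
Then RT(5) = 361.685 + 75.315 × log₂ 5 = 361.685 + 75.315 × 2.3219 ≈ 536.560 ms.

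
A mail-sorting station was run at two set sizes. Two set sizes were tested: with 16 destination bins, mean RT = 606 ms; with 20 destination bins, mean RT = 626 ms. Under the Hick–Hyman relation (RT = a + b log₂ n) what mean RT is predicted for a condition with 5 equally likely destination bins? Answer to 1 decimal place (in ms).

RT is linear in log₂ n, so two points fix the line:
  b = (626 − 606) / (log₂ 20 − log₂ 16) = 20 / (4.3219 − 4) = 62.126 ms/bit
  a = 606 − 62.126 × 4 = 357.497 ms
Then RT(5) = 357.497 + 62.126 × log₂ 5 = 357.497 + 62.126 × 2.3219 ≈ 501.749 ms.

501.7 ms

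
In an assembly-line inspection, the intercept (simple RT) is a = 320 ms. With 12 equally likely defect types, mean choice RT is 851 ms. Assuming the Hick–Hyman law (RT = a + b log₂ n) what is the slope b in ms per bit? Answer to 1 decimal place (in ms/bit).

148.1 ms/bit

b = (851 − 320) / log₂(12) = 531 / 3.5850 = 148.119 ms/bit.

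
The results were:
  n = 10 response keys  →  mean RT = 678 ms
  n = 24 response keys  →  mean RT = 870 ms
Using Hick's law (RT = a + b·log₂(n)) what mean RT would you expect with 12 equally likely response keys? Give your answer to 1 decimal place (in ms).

718.0 ms

Solve the two-equation system in a and b:
  b = (870 − 678) / (log₂ 24 − log₂ 10) = 192 / (4.5850 − 3.3219) = 152.015 ms/bit
  a = 678 − 152.015 × 3.3219 = 173.018 ms
Then RT(12) = 173.018 + 152.015 × log₂ 12 = 173.018 + 152.015 × 3.5850 ≈ 717.985 ms.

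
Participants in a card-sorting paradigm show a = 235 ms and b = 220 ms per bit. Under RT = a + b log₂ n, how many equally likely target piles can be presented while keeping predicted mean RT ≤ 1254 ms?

220·log₂ n ≤ 1254 − 235 = 1019, giving log₂ n ≤ 4.6318 and n ≤ 24.792. The largest whole number is 24.

24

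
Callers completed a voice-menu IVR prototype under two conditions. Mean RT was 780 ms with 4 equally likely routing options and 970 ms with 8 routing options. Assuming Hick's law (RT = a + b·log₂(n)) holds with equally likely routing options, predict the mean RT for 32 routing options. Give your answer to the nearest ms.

1350 ms

Solve the two-equation system in a and b:
  b = (970 − 780) / (log₂ 8 − log₂ 4) = 190 / (3 − 2) = 190 ms/bit
  a = 780 − 190 × 2 = 400 ms
Then RT(32) = 400 + 190 × log₂ 32 = 400 + 190 × 5 ≈ 1350.000 ms.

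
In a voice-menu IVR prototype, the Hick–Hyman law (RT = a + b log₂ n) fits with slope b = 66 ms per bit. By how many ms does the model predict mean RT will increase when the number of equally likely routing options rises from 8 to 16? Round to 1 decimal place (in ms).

ΔRT = (a + b log₂ n₂) − (a + b log₂ n₁) = b·(log₂ n₂ − log₂ n₁).
log₂(16) − log₂(8) = log₂(16/8) = log₂(2) = 1.
ΔRT = 66 × 1.0000 = 66.000 ms.

66.0 ms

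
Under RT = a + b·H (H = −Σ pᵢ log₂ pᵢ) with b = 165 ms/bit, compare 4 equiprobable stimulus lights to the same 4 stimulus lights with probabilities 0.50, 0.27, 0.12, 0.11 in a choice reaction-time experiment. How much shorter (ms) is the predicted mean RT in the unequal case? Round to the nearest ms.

Equiprobable entropy H₀ = log₂ 4 = 2.0000 bits.
Skewed entropy H = −Σ pᵢ log₂ pᵢ = 1.7274 bits.
ΔRT = b·(H₀ − H) = 165 × 0.2726 = 44.98 ms.

45 ms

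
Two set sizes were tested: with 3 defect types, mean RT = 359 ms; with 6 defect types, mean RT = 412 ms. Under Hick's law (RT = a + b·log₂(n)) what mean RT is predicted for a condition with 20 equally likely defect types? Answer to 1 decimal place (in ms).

RT is linear in log₂ n, so two points fix the line:
  b = (412 − 359) / (log₂ 6 − log₂ 3) = 53 / (2.5850 − 1.5850) = 53.000 ms/bit
  a = 359 − 53.000 × 1.5850 = 274.997 ms
Then RT(20) = 274.997 + 53.000 × log₂ 20 = 274.997 + 53.000 × 4.3219 ≈ 504.059 ms.

504.1 ms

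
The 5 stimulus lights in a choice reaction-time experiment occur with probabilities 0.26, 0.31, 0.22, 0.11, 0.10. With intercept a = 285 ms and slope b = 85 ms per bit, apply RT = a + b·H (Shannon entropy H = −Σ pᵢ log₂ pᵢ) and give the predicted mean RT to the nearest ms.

Entropy contributions −pᵢ log₂ pᵢ: 0.5053, 0.5238, 0.4806, 0.3503, 0.3322; sum H = 2.1921 bits.
RT = a + bH = 285 + 85·2.1921 = 471.33 ms.

471 ms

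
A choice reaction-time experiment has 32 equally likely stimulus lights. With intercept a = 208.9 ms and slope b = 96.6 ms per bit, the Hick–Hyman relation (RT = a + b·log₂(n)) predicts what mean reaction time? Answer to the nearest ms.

692 ms

log₂(32) = 5 bits, so RT = 208.9 + 96.6 × 5 ≈ 691.900 ms.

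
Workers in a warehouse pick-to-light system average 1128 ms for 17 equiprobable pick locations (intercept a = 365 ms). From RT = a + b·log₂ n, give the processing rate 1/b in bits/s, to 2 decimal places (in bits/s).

5.36 bits/s

Choice component = 1128 − 365 = 763 ms over log₂(17) = 4.0875 bits.
b = 763 / 4.0875 = 186.668 ms/bit, so 1/b = 5.357 bits/s.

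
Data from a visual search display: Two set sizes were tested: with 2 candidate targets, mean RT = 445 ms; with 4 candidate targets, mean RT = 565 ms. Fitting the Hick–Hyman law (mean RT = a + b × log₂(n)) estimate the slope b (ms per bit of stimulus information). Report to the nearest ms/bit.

Slope: b = (565 − 445) / (log₂ 4 − log₂ 2) = 120/1.0000 = 120 ms/bit.

120 ms/bit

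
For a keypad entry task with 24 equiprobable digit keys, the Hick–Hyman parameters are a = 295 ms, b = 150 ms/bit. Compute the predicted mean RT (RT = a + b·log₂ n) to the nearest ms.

log₂(24) = 4.5850 bits, so RT = 295 + 150 × 4.5850 ≈ 982.744 ms.

983 ms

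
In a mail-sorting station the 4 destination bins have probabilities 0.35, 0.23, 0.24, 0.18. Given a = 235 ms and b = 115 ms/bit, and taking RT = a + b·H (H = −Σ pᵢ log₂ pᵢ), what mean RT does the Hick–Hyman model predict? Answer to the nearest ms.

460 ms

H = 0.35·log₂(1/0.35) + 0.23·log₂(1/0.23) + 0.24·log₂(1/0.24) + 0.18·log₂(1/0.18) = 1.9572 bits.
RT = 235 + 115 × 1.9572 = 460.08 ms.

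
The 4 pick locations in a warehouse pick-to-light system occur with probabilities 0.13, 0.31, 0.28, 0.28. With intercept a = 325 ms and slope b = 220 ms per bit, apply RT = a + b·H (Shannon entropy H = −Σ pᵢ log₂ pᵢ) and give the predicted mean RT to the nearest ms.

751 ms

Entropy contributions −pᵢ log₂ pᵢ: 0.3826, 0.5238, 0.5142, 0.5142; sum H = 1.9349 bits.
RT = a + bH = 325 + 220·1.9349 = 750.67 ms.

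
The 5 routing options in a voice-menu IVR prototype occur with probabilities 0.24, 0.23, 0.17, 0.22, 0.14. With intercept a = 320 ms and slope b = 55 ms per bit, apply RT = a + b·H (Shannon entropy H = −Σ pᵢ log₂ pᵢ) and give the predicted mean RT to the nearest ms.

Entropy contributions −pᵢ log₂ pᵢ: 0.4941, 0.4877, 0.4346, 0.4806, 0.3971; sum H = 2.2941 bits.
RT = a + bH = 320 + 55·2.2941 = 446.17 ms.

446 ms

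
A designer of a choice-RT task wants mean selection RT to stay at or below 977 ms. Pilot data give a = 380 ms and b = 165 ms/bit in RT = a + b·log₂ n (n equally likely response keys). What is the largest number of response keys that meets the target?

165·log₂ n ≤ 977 − 380 = 597, giving log₂ n ≤ 3.6182 and n ≤ 12.280. The largest whole number is 12.

12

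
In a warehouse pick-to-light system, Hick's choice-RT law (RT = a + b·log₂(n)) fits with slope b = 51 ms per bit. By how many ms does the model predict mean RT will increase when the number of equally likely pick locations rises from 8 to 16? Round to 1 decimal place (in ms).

ΔRT = (a + b log₂ n₂) − (a + b log₂ n₁) = b·(log₂ n₂ − log₂ n₁).
log₂(16) − log₂(8) = log₂(16/8) = log₂(2) = 1.
ΔRT = 51 × 1.0000 = 51.000 ms.

51.0 ms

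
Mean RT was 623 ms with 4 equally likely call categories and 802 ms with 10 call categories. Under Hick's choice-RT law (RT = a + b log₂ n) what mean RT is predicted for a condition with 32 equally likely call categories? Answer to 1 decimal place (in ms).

Fit slope and intercept:
  b = (802 − 623) / (log₂ 10 − log₂ 4) = 179 / (3.3219 − 2) = 135.408 ms/bit
  a = 623 − 135.408 × 2 = 352.183 ms
Then RT(32) = 352.183 + 135.408 × log₂ 32 = 352.183 + 135.408 × 5 ≈ 1029.225 ms.

1029.2 ms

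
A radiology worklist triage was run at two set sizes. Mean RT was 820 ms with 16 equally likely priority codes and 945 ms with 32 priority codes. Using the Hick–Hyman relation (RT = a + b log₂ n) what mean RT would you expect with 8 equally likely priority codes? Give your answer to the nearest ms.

With log₂ n on the abscissa the relation is linear; from the two conditions:
  b = (945 − 820) / (log₂ 32 − log₂ 16) = 125 / (5 − 4) = 125 ms/bit
  a = 820 − 125 × 4 = 320 ms
Then RT(8) = 320 + 125 × log₂ 8 = 320 + 125 × 3 ≈ 695.000 ms.

695 ms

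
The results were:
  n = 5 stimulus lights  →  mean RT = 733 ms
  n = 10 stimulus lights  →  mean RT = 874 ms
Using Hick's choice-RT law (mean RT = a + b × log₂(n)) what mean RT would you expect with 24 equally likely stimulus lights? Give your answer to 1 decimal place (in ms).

Fit slope and intercept:
  b = (874 − 733) / (log₂ 10 − log₂ 5) = 141 / (3.3219 − 2.3219) = 141.000 ms/bit
  a = 733 − 141.000 × 2.3219 = 405.608 ms
Then RT(24) = 405.608 + 141.000 × log₂ 24 = 405.608 + 141.000 × 4.5850 ≈ 1052.088 ms.

1052.1 ms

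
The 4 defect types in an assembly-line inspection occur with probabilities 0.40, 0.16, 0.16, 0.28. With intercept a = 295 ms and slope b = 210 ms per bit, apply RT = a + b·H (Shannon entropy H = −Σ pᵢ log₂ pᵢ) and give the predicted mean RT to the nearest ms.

Entropy contributions −pᵢ log₂ pᵢ: 0.5288, 0.4230, 0.4230, 0.5142; sum H = 1.8890 bits.
RT = a + bH = 295 + 210·1.8890 = 691.70 ms.

692 ms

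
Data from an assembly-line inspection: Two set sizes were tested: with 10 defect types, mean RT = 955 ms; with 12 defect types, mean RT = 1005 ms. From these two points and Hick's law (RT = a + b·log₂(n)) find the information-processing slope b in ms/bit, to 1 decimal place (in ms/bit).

190.1 ms/bit

Slope: b = (1005 − 955) / (log₂ 12 − log₂ 10) = 50/0.2630 = 190.089 ms/bit.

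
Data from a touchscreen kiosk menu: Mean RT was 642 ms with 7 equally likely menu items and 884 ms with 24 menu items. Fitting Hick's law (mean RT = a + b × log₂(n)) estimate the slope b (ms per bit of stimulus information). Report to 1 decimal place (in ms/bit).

136.1 ms/bit

The slope on a log₂ axis is (884 − 642) / (4.5850 − 2.8074) = 136.138 ms/bit.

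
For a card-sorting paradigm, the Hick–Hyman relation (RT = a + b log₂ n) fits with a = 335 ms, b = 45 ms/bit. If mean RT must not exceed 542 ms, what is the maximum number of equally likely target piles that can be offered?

24

Set 335 + 45·log₂ n ≤ 542 → log₂ n ≤ (542 − 335)/45 = 4.6000.
So n ≤ 2^4.6000 = 24.251; the largest integer n is 24.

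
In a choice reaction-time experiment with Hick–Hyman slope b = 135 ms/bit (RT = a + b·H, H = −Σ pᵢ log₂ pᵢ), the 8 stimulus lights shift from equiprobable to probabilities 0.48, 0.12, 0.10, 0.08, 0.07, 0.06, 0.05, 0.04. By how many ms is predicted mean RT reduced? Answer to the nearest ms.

The RT saving is b·ΔH. Equiprobable H₀ = log₂(8) = 3.0000 bits; with the given probabilities H = 2.4130 bits.
b·(H₀ − H) = 135 × (3.0000 − 2.4130) = 79.25 ms.

79 ms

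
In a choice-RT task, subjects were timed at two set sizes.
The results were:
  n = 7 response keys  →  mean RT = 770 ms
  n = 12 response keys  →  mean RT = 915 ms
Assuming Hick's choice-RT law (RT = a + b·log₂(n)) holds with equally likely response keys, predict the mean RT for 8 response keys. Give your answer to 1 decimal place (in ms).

805.9 ms

With log₂ n on the abscissa the relation is linear; from the two conditions:
  b = (915 − 770) / (log₂ 12 − log₂ 7) = 145 / (3.5850 − 2.8074) = 186.469 ms/bit
  a = 770 − 186.469 × 2.8074 = 246.514 ms
Then RT(8) = 246.514 + 186.469 × log₂ 8 = 246.514 + 186.469 × 3 ≈ 805.922 ms.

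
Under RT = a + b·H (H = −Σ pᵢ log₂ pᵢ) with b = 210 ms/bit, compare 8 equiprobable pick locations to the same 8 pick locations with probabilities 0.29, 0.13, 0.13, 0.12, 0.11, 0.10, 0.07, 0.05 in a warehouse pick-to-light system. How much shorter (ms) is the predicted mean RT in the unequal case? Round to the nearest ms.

Equiprobable entropy H₀ = log₂ 8 = 3.0000 bits.
Skewed entropy H = −Σ pᵢ log₂ pᵢ = 2.8174 bits.
ΔRT = b·(H₀ − H) = 210 × 0.1826 = 38.35 ms.

38 ms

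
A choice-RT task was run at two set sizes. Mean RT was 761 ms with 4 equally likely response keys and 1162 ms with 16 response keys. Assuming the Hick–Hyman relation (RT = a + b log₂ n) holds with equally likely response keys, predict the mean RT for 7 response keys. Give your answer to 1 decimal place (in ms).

922.9 ms

Fit slope and intercept:
  b = (1162 − 761) / (log₂ 16 − log₂ 4) = 401 / (4 − 2) = 200.500 ms/bit
  a = 761 − 200.500 × 2 = 360.000 ms
Then RT(7) = 360.000 + 200.500 × log₂ 7 = 360.000 + 200.500 × 2.8074 ≈ 922.875 ms.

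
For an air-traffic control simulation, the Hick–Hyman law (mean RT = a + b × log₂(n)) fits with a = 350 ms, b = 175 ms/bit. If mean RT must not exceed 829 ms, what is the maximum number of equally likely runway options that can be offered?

6

Information budget: (829 − 350)/175 = 2.7371 bits, so n ≤ 2^2.7371 = 6.667 → at most 6.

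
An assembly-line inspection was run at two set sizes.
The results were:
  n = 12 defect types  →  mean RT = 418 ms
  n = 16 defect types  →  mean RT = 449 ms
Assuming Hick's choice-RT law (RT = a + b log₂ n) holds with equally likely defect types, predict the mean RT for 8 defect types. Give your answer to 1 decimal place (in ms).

374.3 ms

Solve the two-equation system in a and b:
  b = (449 − 418) / (log₂ 16 − log₂ 12) = 31 / (4 − 3.5850) = 74.692 ms/bit
  a = 418 − 74.692 × 3.5850 = 150.232 ms
Then RT(8) = 150.232 + 74.692 × log₂ 8 = 150.232 + 74.692 × 3 ≈ 374.308 ms.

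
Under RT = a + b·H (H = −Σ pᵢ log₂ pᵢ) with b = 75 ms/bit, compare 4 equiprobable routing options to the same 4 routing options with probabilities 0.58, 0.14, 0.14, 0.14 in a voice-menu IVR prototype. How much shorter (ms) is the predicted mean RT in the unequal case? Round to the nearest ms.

26 ms

Equiprobable entropy H₀ = log₂ 4 = 2.0000 bits.
Skewed entropy H = −Σ pᵢ log₂ pᵢ = 1.6471 bits.
ΔRT = b·(H₀ − H) = 75 × 0.3529 = 26.46 ms.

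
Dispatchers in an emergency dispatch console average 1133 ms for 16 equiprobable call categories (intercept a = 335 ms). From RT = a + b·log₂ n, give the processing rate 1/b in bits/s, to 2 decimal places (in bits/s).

5.01 bits/s

Choice component = 1133 − 335 = 798 ms over log₂(16) = 4 bits.
b = 798 / 4 = 199.500 ms/bit, so 1/b = 5.013 bits/s.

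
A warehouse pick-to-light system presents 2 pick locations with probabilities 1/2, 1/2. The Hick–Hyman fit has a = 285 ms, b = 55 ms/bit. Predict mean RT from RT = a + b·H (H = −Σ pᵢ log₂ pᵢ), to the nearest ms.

H = −Σ pᵢ log₂ pᵢ = 0.5·1 + 0.5·1 = 1.000 bits.
RT = 285 + 55 × 1.000 = 340.00 ms.

340 ms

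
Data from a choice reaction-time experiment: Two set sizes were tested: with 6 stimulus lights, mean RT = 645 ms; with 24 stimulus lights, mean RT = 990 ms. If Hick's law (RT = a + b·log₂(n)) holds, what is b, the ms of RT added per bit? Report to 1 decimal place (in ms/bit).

The slope on a log₂ axis is (990 − 645) / (4.5850 − 2.5850) = 172.500 ms/bit.

172.5 ms/bit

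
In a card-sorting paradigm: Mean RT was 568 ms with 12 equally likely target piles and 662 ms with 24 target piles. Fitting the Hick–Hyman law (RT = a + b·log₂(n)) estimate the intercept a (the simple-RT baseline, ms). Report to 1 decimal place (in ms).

b = (RT₂ − RT₁)/(log₂ n₂ − log₂ n₁) = (662 − 568)/(4.5850 − 3.5850) = 94.000 ms/bit.
Intercept: a = 568 − 94.000·log₂(12) = 231.014 ms.

231.0 ms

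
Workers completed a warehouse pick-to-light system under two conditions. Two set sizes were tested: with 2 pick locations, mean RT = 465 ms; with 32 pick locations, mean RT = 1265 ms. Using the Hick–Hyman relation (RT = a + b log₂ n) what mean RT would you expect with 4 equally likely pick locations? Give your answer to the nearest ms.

665 ms

RT is linear in log₂ n, so two points fix the line:
  b = (1265 − 465) / (log₂ 32 − log₂ 2) = 800 / (5 − 1) = 200 ms/bit
  a = 465 − 200 × 1 = 265 ms
Then RT(4) = 265 + 200 × log₂ 4 = 265 + 200 × 2 ≈ 665.000 ms.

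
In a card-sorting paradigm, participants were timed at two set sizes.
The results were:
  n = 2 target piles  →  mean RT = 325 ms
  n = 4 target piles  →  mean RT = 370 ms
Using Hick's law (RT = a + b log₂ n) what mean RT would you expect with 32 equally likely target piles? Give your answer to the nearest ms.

With log₂ n on the abscissa the relation is linear; from the two conditions:
  b = (370 − 325) / (log₂ 4 − log₂ 2) = 45 / (2 − 1) = 45 ms/bit
  a = 325 − 45 × 1 = 280 ms
Then RT(32) = 280 + 45 × log₂ 32 = 280 + 45 × 5 ≈ 505.000 ms.

505 ms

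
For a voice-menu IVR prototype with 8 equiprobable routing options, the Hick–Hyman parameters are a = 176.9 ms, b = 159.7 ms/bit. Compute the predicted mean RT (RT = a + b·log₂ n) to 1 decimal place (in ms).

log₂(8) = 3 bits, so RT = 176.9 + 159.7 × 3 ≈ 656.000 ms.

656.0 ms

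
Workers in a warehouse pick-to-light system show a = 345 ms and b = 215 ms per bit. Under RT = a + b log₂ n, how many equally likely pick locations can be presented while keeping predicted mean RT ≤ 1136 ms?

215·log₂ n ≤ 1136 − 345 = 791, giving log₂ n ≤ 3.6791 and n ≤ 12.809. The largest whole number is 12.

12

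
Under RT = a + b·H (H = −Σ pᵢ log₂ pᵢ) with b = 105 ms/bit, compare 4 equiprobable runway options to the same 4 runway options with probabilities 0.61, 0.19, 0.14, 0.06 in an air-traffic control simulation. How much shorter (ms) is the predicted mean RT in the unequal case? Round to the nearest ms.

49 ms

The RT saving is b·ΔH. Equiprobable H₀ = log₂(4) = 2.0000 bits; with the given probabilities H = 1.5309 bits.
b·(H₀ − H) = 105 × (2.0000 − 1.5309) = 49.26 ms.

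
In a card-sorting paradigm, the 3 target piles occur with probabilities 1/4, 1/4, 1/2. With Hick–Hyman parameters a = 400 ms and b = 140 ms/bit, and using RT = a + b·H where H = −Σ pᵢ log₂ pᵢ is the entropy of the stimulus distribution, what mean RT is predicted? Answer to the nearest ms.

H = −Σ pᵢ log₂ pᵢ = 0.25·2 + 0.25·2 + 0.5·1 = 1.500 bits.
RT = 400 + 140 × 1.500 = 610.00 ms.

610 ms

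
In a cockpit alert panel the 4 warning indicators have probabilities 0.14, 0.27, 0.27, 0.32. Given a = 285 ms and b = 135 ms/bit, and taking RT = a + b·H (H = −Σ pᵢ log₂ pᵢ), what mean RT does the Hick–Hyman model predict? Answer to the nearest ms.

547 ms

H = 0.14·log₂(1/0.14) + 0.27·log₂(1/0.27) + 0.27·log₂(1/0.27) + 0.32·log₂(1/0.32) = 1.9432 bits.
RT = 285 + 135 × 1.9432 = 547.33 ms.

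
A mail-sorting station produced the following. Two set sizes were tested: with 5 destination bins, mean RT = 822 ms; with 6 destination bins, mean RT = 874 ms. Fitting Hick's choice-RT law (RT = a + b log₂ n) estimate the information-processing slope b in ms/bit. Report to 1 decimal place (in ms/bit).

b = (RT₂ − RT₁)/(log₂ n₂ − log₂ n₁) = (874 − 822)/(2.5850 − 2.3219) = 197.693 ms/bit.

197.7 ms/bit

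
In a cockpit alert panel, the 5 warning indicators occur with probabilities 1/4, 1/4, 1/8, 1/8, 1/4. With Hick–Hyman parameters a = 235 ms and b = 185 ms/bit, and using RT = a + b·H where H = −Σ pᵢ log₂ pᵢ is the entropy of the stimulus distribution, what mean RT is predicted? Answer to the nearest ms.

H = −Σ pᵢ log₂ pᵢ = 0.25·2 + 0.25·2 + 0.125·3 + 0.125·3 + 0.25·2 = 2.250 bits.
RT = 235 + 185 × 2.250 = 651.25 ms.

651 ms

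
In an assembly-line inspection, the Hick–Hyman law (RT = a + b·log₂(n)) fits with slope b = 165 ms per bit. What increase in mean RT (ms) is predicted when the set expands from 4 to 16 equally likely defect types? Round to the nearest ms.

Only the slope matters, since a is common to both: ΔRT = b·log₂(n₂/n₁).
log₂(16) − log₂(4) = log₂(16/4) = log₂(4) = 2.
ΔRT = 165 × 2.0000 = 330.000 ms.

330 ms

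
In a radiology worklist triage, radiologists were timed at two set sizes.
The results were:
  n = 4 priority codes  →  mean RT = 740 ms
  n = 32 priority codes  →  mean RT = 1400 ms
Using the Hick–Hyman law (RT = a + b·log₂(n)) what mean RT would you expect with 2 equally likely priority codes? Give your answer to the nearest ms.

520 ms

RT is linear in log₂ n, so two points fix the line:
  b = (1400 − 740) / (log₂ 32 − log₂ 4) = 660 / (5 − 2) = 220 ms/bit
  a = 740 − 220 × 2 = 300 ms
Then RT(2) = 300 + 220 × log₂ 2 = 300 + 220 × 1 ≈ 520.000 ms.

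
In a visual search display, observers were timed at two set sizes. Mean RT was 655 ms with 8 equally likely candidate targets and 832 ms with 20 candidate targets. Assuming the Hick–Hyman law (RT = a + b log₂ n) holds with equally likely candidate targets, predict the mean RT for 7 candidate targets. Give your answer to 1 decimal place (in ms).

629.2 ms

Fit slope and intercept:
  b = (832 − 655) / (log₂ 20 − log₂ 8) = 177 / (4.3219 − 3) = 133.895 ms/bit
  a = 655 − 133.895 × 3 = 253.314 ms
Then RT(7) = 253.314 + 133.895 × log₂ 7 = 253.314 + 133.895 × 2.8074 ≈ 629.206 ms.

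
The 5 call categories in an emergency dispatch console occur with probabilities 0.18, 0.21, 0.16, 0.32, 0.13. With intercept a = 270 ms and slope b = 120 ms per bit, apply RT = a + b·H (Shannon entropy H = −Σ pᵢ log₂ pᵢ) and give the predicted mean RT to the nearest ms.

540 ms

Entropy contributions −pᵢ log₂ pᵢ: 0.4453, 0.4728, 0.4230, 0.5260, 0.3826; sum H = 2.2498 bits.
RT = a + bH = 270 + 120·2.2498 = 539.98 ms.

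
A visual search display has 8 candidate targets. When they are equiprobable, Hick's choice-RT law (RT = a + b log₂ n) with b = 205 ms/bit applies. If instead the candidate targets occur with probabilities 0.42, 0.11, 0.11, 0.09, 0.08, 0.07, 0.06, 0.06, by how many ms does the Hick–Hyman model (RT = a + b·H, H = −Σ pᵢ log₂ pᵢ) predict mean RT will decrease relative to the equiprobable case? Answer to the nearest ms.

85 ms

The RT saving is b·ΔH. Equiprobable H₀ = log₂(8) = 3.0000 bits; with the given probabilities H = 2.5860 bits.
b·(H₀ − H) = 205 × (3.0000 − 2.5860) = 84.87 ms.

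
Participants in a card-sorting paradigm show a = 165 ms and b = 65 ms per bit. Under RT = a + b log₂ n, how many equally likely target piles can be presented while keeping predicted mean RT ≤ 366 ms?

65·log₂ n ≤ 366 − 165 = 201, giving log₂ n ≤ 3.0923 and n ≤ 8.529. The largest whole number is 8.

8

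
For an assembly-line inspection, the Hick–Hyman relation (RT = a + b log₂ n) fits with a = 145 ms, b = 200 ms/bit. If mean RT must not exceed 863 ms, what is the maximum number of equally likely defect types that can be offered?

Information budget: (863 − 145)/200 = 3.5900 bits, so n ≤ 2^3.5900 = 12.042 → at most 12.

12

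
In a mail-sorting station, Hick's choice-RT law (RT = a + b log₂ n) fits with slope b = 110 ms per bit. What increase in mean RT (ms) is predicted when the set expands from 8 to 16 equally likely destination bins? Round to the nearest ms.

110 ms

The intercept a cancels: ΔRT = b·(log₂ n₂ − log₂ n₁) = b·log₂(n₂/n₁).
log₂(16) − log₂(8) = log₂(16/8) = log₂(2) = 1.
ΔRT = 110 × 1.0000 = 110.000 ms.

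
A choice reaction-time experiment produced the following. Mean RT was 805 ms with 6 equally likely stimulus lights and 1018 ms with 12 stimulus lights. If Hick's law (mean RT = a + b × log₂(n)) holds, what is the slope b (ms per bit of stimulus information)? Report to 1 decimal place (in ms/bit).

b = (RT₂ − RT₁)/(log₂ n₂ − log₂ n₁) = (1018 − 805)/(3.5850 − 2.5850) = 213.000 ms/bit.

213.0 ms/bit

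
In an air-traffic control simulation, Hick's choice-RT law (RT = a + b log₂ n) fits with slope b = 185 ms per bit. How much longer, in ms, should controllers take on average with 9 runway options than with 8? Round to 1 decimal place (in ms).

31.4 ms

The intercept a cancels: ΔRT = b·(log₂ n₂ − log₂ n₁) = b·log₂(n₂/n₁).
log₂(9) − log₂(8) = 3.1699 − 3 = 0.1699.
ΔRT = 185 × 0.1699 = 31.436 ms.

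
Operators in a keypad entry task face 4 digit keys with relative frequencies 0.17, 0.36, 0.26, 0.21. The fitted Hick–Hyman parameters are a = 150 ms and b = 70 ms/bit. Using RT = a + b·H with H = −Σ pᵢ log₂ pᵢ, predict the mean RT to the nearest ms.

286 ms

H = 0.17·log₂(1/0.17) + 0.36·log₂(1/0.36) + 0.26·log₂(1/0.26) + 0.21·log₂(1/0.21) = 1.9433 bits.
RT = 150 + 70 × 1.9433 = 286.03 ms.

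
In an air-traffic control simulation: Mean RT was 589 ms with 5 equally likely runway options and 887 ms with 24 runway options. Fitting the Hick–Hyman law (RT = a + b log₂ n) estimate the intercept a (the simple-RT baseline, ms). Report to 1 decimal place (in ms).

b = (RT₂ − RT₁)/(log₂ n₂ − log₂ n₁) = (887 − 589)/(4.5850 − 2.3219) = 131.682 ms/bit.
Intercept: a = 589 − 131.682·log₂(5) = 283.245 ms.

283.2 ms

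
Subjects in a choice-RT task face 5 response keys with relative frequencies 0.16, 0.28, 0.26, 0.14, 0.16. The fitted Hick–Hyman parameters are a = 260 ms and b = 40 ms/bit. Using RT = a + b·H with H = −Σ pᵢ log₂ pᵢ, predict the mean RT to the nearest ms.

H = 0.16·log₂(1/0.16) + 0.28·log₂(1/0.28) + 0.26·log₂(1/0.26) + 0.14·log₂(1/0.14) + 0.16·log₂(1/0.16) = 2.2627 bits.
RT = 260 + 40 × 2.2627 = 350.51 ms.

351 ms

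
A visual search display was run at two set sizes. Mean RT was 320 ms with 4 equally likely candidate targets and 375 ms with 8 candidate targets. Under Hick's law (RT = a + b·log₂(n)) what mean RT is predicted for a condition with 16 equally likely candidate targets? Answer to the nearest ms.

430 ms

Fit slope and intercept:
  b = (375 − 320) / (log₂ 8 − log₂ 4) = 55 / (3 − 2) = 55 ms/bit
  a = 320 − 55 × 2 = 210 ms
Then RT(16) = 210 + 55 × log₂ 16 = 210 + 55 × 4 ≈ 430.000 ms.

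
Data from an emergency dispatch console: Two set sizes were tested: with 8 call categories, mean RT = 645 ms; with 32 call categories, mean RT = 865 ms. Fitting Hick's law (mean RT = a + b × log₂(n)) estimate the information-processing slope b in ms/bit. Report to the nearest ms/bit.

b = (RT₂ − RT₁)/(log₂ n₂ − log₂ n₁) = (865 − 645)/(5 − 3) = 110 ms/bit.

110 ms/bit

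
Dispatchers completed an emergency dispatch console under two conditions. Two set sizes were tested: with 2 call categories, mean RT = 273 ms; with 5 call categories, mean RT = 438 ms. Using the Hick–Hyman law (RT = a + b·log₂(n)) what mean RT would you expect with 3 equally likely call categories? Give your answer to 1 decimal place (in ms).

346.0 ms

Fit slope and intercept:
  b = (438 − 273) / (log₂ 5 − log₂ 2) = 165 / (2.3219 − 1) = 124.818 ms/bit
  a = 273 − 124.818 × 1 = 148.182 ms
Then RT(3) = 148.182 + 124.818 × log₂ 3 = 148.182 + 124.818 × 1.5850 ≈ 346.014 ms.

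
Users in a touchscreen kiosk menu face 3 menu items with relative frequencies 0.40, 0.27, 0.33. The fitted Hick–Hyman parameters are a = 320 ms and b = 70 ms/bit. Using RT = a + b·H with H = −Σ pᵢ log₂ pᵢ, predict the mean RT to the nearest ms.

H = 0.40·log₂(1/0.40) + 0.27·log₂(1/0.27) + 0.33·log₂(1/0.33) = 1.5666 bits.
RT = 320 + 70 × 1.5666 = 429.66 ms.

430 ms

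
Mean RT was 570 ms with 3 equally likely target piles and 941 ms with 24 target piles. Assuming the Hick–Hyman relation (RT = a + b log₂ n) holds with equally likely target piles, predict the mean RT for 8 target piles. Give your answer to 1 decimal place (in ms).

With log₂ n on the abscissa the relation is linear; from the two conditions:
  b = (941 − 570) / (log₂ 24 − log₂ 3) = 371 / (4.5850 − 1.5850) = 123.667 ms/bit
  a = 570 − 123.667 × 1.5850 = 373.993 ms
Then RT(8) = 373.993 + 123.667 × log₂ 8 = 373.993 + 123.667 × 3 ≈ 744.993 ms.

745.0 ms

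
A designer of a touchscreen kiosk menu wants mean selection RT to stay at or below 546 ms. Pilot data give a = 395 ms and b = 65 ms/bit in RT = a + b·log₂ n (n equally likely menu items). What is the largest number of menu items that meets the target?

Set 395 + 65·log₂ n ≤ 546 → log₂ n ≤ (546 − 395)/65 = 2.3231.
So n ≤ 2^2.3231 = 5.004; the largest integer n is 5.

5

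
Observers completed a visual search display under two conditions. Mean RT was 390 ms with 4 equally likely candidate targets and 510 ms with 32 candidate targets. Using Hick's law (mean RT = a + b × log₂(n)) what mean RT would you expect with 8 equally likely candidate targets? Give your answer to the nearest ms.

430 ms

Fit slope and intercept:
  b = (510 − 390) / (log₂ 32 − log₂ 4) = 120 / (5 − 2) = 40 ms/bit
  a = 390 − 40 × 2 = 310 ms
Then RT(8) = 310 + 40 × log₂ 8 = 310 + 40 × 3 ≈ 430.000 ms.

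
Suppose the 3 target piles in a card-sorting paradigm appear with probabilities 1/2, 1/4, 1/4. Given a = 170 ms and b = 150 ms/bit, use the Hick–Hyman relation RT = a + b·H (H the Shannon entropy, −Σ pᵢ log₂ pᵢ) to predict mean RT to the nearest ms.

H = −Σ pᵢ log₂ pᵢ = 0.5·1 + 0.25·2 + 0.25·2 = 1.500 bits.
RT = 170 + 150 × 1.500 = 395.00 ms.

395 ms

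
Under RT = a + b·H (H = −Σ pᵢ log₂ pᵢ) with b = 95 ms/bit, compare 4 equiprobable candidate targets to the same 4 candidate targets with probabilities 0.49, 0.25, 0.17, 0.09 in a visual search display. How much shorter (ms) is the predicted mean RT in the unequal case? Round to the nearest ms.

24 ms

The RT saving is b·ΔH. Equiprobable H₀ = log₂(4) = 2.0000 bits; with the given probabilities H = 1.7515 bits.
b·(H₀ − H) = 95 × (2.0000 − 1.7515) = 23.61 ms.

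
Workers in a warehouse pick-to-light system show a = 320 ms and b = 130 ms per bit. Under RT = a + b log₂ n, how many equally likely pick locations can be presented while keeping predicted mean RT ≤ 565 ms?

Set 320 + 130·log₂ n ≤ 565 → log₂ n ≤ (565 − 320)/130 = 1.8846.
So n ≤ 2^1.8846 = 3.693; the largest integer n is 3.

3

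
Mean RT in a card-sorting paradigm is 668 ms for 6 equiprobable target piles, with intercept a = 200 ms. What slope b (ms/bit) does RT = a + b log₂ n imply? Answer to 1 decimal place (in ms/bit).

log₂(6) = 2.5850 bits.
b = (RT − a)/log₂ n = (668 − 200) / 2.5850 = 181.047 ms/bit.

181.0 ms/bit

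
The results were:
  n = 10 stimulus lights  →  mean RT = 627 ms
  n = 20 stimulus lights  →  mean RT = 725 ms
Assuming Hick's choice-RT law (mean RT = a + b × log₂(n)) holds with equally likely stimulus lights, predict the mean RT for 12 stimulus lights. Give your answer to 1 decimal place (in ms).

Fit slope and intercept:
  b = (725 − 627) / (log₂ 20 − log₂ 10) = 98 / (4.3219 − 3.3219) = 98.000 ms/bit
  a = 627 − 98.000 × 3.3219 = 301.451 ms
Then RT(12) = 301.451 + 98.000 × log₂ 12 = 301.451 + 98.000 × 3.5850 ≈ 652.777 ms.

652.8 ms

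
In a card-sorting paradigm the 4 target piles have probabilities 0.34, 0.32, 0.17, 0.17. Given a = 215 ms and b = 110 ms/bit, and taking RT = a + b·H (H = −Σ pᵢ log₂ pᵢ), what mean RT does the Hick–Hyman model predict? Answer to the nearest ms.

427 ms

Entropy contributions −pᵢ log₂ pᵢ: 0.5292, 0.5260, 0.4346, 0.4346; sum H = 1.9244 bits.
RT = a + bH = 215 + 110·1.9244 = 426.68 ms.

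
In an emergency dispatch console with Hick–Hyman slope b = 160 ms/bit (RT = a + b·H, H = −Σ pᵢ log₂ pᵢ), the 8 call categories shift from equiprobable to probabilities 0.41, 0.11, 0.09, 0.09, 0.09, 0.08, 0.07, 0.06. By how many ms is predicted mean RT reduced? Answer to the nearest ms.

The RT saving is b·ΔH. Equiprobable H₀ = log₂(8) = 3.0000 bits; with the given probabilities H = 2.6192 bits.
b·(H₀ − H) = 160 × (3.0000 − 2.6192) = 60.92 ms.

61 ms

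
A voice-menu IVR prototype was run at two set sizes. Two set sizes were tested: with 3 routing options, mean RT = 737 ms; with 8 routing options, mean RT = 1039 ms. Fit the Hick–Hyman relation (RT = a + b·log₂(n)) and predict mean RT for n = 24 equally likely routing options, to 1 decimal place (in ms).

1377.3 ms

Fit slope and intercept:
  b = (1039 − 737) / (log₂ 8 − log₂ 3) = 302 / (3 − 1.5850) = 213.422 ms/bit
  a = 737 − 213.422 × 1.5850 = 398.734 ms
Then RT(24) = 398.734 + 213.422 × log₂ 24 = 398.734 + 213.422 × 4.5850 ≈ 1377.266 ms.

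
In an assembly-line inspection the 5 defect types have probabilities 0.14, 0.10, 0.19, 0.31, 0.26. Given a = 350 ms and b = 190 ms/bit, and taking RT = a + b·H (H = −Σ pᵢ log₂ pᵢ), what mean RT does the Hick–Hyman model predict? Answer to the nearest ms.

771 ms

H = 0.14·log₂(1/0.14) + 0.10·log₂(1/0.10) + 0.19·log₂(1/0.19) + 0.31·log₂(1/0.31) + 0.26·log₂(1/0.26) = 2.2136 bits.
RT = 350 + 190 × 2.2136 = 770.59 ms.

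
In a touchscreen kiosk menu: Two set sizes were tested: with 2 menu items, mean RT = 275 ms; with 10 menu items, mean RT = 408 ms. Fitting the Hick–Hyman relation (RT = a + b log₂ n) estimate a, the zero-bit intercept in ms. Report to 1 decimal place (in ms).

Slope: b = (408 − 275) / (log₂ 10 − log₂ 2) = 133/2.3219 = 57.280 ms/bit.
a = RT₁ − b·log₂ n₁ = 275 − 57.280 × 1 = 217.720 ms.

217.7 ms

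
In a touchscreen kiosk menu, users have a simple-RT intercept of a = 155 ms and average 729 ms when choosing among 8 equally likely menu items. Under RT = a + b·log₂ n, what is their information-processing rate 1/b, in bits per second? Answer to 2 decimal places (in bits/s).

Choice component = 729 − 155 = 574 ms over log₂(8) = 3 bits.
b = 574 / 3 = 191.333 ms/bit, so 1/b = 5.226 bits/s.

5.23 bits/s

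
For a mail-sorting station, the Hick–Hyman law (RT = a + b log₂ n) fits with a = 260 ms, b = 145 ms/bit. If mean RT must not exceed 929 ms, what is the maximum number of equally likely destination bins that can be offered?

24

Set 260 + 145·log₂ n ≤ 929 → log₂ n ≤ (929 − 260)/145 = 4.6138.
So n ≤ 2^4.6138 = 24.484; the largest integer n is 24.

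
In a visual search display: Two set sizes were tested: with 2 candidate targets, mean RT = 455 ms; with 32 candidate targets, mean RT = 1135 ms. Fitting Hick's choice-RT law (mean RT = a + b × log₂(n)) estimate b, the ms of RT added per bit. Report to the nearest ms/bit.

170 ms/bit

The slope on a log₂ axis is (1135 − 455) / (5 − 1) = 170 ms/bit.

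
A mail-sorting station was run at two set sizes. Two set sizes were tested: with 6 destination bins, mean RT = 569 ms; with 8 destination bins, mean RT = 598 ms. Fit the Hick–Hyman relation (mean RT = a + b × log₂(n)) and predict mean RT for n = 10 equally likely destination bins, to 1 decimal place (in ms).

620.5 ms

Solve the two-equation system in a and b:
  b = (598 − 569) / (log₂ 8 − log₂ 6) = 29 / (3 − 2.5850) = 69.873 ms/bit
  a = 569 − 69.873 × 2.5850 = 388.380 ms
Then RT(10) = 388.380 + 69.873 × log₂ 10 = 388.380 + 69.873 × 3.3219 ≈ 620.494 ms.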